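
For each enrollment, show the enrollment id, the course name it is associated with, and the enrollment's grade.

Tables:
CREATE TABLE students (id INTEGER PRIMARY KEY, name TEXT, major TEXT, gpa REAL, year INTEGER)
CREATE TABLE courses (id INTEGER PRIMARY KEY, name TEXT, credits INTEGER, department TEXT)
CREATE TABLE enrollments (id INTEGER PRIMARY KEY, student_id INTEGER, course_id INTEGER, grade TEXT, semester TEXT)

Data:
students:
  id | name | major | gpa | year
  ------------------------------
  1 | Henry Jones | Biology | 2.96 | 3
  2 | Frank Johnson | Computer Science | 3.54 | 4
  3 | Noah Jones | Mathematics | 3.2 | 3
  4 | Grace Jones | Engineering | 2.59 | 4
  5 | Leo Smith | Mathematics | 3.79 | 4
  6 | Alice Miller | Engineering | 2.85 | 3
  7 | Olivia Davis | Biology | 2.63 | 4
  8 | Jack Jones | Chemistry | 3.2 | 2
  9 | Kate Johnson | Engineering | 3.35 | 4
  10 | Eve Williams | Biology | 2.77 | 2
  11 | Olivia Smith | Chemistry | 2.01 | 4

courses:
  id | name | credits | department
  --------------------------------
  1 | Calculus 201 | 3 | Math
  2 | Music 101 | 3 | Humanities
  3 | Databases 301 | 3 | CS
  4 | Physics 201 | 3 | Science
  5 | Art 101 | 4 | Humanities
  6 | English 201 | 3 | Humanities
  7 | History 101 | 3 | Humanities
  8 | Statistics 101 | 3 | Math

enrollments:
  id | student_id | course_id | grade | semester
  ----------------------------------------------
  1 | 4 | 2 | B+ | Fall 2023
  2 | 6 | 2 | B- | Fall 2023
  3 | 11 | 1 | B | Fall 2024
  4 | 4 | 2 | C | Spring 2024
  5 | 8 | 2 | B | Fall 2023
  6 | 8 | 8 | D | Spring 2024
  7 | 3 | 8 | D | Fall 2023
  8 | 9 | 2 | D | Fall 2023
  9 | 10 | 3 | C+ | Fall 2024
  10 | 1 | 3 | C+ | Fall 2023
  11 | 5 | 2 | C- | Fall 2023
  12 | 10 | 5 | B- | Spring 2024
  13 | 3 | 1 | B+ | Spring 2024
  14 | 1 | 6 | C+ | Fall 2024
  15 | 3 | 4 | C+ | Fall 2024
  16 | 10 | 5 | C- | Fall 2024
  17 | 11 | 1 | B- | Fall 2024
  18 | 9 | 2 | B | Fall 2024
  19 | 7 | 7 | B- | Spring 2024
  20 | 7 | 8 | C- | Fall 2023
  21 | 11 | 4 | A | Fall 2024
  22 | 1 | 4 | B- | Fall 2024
SELECT c.id, p.name AS course, c.grade FROM enrollments c JOIN courses p ON c.course_id = p.id

Execution result:
id | course | grade
1 | Music 101 | B+
2 | Music 101 | B-
3 | Calculus 201 | B
4 | Music 101 | C
5 | Music 101 | B
6 | Statistics 101 | D
7 | Statistics 101 | D
8 | Music 101 | D
9 | Databases 301 | C+
10 | Databases 301 | C+
11 | Music 101 | C-
12 | Art 101 | B-
13 | Calculus 201 | B+
14 | English 201 | C+
15 | Physics 201 | C+
16 | Art 101 | C-
17 | Calculus 201 | B-
18 | Music 101 | B
19 | History 101 | B-
20 | Statistics 101 | C-
21 | Physics 201 | A
22 | Physics 201 | B-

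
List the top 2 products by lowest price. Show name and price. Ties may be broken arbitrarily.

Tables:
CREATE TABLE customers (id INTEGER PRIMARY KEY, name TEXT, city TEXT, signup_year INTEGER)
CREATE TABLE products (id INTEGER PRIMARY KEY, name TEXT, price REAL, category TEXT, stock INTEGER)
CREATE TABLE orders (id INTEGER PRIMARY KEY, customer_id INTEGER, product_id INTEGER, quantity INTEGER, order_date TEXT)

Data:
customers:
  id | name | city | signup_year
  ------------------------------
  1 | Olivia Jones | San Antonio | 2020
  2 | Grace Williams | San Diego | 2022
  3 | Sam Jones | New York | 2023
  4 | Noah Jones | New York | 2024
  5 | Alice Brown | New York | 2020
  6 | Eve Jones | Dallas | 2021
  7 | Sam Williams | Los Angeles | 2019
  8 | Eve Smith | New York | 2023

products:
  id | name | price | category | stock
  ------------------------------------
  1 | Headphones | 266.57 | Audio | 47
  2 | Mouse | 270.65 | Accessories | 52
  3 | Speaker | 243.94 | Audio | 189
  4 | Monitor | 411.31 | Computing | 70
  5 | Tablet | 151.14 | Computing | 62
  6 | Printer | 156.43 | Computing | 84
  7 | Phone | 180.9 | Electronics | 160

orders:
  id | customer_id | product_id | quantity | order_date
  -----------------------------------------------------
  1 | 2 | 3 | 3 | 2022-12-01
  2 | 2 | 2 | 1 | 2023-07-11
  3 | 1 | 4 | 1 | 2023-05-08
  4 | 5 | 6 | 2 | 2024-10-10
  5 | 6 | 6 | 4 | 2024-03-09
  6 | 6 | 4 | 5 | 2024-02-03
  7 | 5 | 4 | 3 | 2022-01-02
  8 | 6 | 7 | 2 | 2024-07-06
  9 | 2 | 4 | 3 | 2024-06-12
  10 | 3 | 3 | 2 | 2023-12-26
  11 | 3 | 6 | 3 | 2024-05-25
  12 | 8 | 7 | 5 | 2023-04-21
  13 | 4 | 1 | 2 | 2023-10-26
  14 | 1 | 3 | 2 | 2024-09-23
SELECT name, price FROM products ORDER BY price ASC LIMIT 2

Execution result:
name | price
Tablet | 151.14
Printer | 156.43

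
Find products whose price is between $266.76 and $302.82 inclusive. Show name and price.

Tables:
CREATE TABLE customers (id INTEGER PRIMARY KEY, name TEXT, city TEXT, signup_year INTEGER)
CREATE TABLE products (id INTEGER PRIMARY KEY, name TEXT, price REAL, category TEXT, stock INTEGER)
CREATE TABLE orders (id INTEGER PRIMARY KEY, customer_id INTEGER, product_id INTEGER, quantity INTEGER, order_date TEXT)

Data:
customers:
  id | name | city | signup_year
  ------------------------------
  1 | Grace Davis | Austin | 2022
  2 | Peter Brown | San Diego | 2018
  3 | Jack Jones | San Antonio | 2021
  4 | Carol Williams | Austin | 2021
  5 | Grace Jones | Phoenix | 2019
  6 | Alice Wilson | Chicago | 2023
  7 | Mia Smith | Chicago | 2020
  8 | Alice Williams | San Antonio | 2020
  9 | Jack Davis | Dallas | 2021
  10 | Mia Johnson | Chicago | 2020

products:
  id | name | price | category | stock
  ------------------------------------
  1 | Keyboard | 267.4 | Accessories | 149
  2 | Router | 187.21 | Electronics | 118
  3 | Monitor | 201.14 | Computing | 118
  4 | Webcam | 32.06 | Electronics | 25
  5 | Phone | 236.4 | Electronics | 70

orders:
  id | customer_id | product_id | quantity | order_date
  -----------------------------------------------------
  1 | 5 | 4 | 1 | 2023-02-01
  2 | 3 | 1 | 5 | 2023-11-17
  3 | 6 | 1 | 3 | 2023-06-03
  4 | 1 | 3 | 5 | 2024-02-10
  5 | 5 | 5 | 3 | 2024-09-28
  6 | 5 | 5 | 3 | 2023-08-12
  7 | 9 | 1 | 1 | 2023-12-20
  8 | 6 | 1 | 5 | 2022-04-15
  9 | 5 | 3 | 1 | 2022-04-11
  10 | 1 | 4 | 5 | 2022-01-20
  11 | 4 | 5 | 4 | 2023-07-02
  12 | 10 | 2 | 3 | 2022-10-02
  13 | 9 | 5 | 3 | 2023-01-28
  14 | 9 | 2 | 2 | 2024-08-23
SELECT name, price FROM products WHERE price BETWEEN 266.76 AND 302.82

Execution result:
name | price
Keyboard | 267.40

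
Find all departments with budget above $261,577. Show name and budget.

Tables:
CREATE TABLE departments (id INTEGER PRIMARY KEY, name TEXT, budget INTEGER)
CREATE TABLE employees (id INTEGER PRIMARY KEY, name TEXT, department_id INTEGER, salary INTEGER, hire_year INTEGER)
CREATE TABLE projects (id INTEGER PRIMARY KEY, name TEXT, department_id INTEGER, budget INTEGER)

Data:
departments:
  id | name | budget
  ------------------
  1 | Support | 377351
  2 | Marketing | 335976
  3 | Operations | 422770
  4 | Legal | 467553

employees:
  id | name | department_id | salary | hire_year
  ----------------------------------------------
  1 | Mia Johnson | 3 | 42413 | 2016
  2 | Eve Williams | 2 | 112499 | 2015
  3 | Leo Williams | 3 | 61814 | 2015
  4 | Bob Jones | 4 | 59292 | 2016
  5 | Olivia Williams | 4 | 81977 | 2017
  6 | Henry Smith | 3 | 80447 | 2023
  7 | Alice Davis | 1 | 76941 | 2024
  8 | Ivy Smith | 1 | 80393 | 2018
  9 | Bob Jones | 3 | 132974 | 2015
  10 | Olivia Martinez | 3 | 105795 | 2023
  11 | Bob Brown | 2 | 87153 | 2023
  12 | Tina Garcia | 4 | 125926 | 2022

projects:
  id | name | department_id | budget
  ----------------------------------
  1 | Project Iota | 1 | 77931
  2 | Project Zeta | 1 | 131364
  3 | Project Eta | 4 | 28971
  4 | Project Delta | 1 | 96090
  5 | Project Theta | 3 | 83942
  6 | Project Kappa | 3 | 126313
SELECT name, budget FROM departments WHERE budget > 261577

Execution result:
name | budget
Support | 377351
Marketing | 335976
Operations | 422770
Legal | 467553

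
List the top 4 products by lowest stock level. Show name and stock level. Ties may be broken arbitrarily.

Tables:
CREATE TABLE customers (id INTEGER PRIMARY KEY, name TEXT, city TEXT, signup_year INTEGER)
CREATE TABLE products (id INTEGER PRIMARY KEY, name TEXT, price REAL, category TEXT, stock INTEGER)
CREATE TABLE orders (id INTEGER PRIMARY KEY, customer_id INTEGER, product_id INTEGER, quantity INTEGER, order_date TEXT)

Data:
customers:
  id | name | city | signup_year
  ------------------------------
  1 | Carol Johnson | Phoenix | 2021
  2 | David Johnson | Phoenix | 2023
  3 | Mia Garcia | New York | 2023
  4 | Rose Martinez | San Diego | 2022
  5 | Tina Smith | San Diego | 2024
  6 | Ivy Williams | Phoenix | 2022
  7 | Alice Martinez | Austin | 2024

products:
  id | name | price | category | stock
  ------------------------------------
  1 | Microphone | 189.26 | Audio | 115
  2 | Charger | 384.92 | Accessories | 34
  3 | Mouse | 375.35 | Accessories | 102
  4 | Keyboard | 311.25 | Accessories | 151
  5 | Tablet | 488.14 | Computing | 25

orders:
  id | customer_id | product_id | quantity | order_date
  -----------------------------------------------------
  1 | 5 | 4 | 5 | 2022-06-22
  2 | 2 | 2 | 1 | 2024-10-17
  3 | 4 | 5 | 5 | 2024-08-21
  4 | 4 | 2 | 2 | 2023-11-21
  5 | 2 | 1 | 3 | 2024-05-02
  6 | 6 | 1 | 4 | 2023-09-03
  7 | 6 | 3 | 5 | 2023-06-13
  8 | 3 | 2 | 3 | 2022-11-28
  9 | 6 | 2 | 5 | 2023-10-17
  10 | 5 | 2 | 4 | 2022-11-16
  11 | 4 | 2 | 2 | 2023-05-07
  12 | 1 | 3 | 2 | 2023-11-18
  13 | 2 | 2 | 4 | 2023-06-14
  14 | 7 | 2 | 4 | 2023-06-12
SELECT name, stock FROM products ORDER BY stock ASC LIMIT 4

Execution result:
name | stock
Tablet | 25
Charger | 34
Mouse | 102
Microphone | 115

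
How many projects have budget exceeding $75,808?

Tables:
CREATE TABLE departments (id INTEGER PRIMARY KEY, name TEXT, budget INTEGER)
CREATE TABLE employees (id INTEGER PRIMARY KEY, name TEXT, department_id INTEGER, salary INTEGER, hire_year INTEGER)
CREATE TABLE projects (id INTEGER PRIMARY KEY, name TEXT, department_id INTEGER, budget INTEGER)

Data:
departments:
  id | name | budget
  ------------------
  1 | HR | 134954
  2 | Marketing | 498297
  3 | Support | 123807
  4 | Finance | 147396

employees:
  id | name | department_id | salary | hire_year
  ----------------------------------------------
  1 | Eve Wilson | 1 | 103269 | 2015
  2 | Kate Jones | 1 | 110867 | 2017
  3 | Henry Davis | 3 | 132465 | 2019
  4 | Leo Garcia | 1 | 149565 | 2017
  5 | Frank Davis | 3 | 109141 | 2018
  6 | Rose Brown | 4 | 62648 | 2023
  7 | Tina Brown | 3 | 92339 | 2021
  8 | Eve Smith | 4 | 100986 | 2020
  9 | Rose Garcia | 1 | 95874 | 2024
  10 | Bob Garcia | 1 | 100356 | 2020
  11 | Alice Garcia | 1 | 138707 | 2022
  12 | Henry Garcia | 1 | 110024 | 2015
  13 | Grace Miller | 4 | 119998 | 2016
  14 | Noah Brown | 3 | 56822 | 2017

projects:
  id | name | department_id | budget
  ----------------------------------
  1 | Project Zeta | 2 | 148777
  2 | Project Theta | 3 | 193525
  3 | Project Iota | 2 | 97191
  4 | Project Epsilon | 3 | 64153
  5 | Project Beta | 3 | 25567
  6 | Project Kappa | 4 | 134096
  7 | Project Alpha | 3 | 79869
SELECT COUNT(*) FROM projects WHERE budget > 75808

Execution result:
5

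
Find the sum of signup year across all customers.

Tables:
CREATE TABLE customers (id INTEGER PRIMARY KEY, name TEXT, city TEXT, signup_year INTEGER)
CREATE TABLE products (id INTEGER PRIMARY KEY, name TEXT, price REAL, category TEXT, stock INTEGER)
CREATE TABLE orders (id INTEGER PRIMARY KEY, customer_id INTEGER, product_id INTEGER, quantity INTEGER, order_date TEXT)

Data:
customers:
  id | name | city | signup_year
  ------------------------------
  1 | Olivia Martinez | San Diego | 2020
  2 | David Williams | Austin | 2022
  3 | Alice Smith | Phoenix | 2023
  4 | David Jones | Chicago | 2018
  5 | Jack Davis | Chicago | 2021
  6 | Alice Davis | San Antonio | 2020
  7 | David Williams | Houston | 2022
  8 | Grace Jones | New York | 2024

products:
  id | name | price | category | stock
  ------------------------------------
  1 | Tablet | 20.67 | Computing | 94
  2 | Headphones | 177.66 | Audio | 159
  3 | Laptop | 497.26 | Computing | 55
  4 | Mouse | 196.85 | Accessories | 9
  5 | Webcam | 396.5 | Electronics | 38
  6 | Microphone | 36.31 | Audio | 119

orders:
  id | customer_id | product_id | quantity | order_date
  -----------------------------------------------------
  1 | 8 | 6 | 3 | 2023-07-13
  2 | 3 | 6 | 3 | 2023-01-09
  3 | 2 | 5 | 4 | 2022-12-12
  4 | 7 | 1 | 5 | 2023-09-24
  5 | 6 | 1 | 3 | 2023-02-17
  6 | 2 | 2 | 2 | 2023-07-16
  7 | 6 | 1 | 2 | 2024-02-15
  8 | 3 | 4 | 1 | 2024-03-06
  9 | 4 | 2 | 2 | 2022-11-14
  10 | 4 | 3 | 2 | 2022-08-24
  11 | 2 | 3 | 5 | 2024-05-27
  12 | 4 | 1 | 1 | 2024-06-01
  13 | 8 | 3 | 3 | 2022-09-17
SELECT SUM(signup_year) FROM customers

Execution result:
16170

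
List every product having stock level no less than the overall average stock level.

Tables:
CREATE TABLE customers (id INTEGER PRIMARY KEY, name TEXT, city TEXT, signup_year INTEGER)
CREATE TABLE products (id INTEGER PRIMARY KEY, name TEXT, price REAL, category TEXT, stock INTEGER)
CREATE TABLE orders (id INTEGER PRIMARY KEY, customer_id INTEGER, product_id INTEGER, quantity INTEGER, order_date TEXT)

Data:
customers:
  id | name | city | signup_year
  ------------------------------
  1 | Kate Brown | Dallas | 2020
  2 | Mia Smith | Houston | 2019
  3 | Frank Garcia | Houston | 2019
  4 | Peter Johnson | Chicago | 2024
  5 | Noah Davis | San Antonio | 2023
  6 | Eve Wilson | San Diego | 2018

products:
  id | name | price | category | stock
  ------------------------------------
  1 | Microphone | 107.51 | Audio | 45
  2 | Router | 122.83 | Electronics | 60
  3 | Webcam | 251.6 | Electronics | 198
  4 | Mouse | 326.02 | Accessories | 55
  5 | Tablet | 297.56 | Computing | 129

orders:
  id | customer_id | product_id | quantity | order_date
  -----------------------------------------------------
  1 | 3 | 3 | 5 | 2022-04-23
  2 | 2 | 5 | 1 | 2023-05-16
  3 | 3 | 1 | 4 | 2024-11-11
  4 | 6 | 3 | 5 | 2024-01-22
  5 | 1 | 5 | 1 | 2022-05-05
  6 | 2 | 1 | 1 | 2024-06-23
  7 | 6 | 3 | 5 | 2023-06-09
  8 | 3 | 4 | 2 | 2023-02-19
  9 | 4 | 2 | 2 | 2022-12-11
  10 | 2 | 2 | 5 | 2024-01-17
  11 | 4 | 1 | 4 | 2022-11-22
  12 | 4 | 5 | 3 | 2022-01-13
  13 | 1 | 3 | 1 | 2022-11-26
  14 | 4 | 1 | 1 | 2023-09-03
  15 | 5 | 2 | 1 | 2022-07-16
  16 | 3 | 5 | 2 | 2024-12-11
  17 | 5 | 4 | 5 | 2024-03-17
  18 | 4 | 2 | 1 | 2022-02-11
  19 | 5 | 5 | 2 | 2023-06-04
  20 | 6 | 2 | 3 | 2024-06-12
SELECT name, stock FROM products WHERE stock >= (SELECT AVG(stock) FROM products)

Execution result:
name | stock
Webcam | 198
Tablet | 129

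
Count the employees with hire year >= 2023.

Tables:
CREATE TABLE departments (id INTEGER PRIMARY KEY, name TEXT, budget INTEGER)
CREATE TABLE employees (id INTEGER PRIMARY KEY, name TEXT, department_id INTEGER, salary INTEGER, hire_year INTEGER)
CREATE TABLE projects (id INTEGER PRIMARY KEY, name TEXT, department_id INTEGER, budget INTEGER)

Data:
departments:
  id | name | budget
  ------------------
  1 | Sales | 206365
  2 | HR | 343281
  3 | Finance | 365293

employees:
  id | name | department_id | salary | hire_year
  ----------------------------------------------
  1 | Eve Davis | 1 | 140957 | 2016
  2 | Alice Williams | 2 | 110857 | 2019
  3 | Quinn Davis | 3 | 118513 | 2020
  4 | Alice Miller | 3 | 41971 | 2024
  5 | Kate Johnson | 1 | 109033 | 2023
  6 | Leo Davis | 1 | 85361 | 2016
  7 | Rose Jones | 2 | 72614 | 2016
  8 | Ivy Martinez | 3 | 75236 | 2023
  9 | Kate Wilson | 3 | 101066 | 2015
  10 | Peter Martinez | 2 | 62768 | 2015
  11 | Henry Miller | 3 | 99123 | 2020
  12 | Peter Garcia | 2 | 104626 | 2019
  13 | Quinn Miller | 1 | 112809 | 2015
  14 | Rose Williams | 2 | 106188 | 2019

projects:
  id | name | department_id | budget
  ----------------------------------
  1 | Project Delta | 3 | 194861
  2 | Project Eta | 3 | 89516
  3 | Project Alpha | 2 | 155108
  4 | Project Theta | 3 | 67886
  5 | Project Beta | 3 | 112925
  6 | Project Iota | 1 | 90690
SELECT COUNT(*) FROM employees WHERE hire_year >= 2023

Execution result:
3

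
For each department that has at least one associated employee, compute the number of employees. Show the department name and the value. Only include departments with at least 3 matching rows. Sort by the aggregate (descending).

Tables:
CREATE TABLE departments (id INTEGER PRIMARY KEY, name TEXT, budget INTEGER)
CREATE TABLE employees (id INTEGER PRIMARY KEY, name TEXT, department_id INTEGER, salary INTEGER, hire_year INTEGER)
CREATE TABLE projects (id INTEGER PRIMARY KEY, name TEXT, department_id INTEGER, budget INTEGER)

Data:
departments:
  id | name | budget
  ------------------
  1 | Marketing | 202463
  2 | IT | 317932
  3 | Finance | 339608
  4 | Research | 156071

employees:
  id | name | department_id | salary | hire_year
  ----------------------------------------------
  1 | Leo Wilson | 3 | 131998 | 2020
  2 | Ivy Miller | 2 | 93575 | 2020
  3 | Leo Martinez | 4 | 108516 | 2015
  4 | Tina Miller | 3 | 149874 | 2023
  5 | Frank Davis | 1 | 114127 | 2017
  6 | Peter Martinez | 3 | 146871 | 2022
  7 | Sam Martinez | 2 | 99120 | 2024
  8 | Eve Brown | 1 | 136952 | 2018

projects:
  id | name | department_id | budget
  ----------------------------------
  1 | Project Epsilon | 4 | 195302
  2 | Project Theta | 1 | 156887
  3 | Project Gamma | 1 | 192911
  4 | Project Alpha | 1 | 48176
SELECT p.name, COUNT(*) AS n FROM employees c JOIN departments p ON c.department_id = p.id GROUP BY p.id, p.name HAVING COUNT(*) >= 3 ORDER BY n DESC

Execution result:
name | n
Finance | 3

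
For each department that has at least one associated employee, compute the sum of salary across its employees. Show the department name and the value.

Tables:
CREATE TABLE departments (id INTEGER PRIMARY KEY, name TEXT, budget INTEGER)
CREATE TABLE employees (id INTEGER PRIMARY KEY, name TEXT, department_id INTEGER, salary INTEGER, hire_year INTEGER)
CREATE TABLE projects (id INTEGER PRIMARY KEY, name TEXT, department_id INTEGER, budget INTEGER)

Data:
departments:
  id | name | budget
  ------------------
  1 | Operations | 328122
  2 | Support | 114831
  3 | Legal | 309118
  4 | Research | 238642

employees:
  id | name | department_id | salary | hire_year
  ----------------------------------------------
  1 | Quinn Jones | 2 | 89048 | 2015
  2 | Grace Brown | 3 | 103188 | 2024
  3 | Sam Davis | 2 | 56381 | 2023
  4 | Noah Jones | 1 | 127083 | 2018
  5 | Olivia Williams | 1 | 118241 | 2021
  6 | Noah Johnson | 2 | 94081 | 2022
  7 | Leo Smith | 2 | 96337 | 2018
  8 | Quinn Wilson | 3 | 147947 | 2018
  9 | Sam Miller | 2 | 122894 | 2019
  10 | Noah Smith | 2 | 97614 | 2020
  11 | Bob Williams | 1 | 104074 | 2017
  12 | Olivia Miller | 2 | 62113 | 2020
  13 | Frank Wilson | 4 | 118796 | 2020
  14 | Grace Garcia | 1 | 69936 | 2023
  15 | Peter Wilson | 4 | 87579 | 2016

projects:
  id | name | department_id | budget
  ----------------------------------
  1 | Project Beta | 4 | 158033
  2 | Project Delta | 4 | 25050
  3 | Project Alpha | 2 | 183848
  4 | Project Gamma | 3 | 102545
SELECT p.name, SUM(c.salary) AS sum_salary FROM employees c JOIN departments p ON c.department_id = p.id GROUP BY p.id, p.name

Execution result:
name | sum_salary
Operations | 419334
Support | 618468
Legal | 251135
Research | 206375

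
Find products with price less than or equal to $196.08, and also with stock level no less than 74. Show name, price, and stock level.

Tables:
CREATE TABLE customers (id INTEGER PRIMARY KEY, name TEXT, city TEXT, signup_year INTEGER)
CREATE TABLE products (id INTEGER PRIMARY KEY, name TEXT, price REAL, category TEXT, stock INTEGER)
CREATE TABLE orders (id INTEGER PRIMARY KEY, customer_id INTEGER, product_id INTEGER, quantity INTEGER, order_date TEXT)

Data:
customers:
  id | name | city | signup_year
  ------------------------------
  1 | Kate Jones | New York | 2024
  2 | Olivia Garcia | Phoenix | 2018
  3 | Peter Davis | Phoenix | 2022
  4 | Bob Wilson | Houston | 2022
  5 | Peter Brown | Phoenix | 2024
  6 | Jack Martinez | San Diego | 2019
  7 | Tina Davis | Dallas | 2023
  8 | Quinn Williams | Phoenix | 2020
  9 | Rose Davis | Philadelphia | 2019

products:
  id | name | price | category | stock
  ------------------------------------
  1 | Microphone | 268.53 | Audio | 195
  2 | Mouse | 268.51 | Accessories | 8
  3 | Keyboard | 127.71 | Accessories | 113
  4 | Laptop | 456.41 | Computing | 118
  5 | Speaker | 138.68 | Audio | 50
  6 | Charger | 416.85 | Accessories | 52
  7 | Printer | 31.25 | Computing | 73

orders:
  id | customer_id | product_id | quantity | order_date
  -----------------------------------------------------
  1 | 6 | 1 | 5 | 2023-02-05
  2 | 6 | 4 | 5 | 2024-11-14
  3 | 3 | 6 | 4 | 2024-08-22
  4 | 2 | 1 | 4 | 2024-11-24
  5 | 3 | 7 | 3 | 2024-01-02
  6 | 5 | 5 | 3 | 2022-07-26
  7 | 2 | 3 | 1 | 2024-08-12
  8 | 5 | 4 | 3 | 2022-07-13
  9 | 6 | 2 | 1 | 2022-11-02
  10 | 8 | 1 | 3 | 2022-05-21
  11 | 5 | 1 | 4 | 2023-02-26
SELECT name, price, stock FROM products WHERE price <= 196.08 AND stock >= 74

Execution result:
name | price | stock
Keyboard | 127.71 | 113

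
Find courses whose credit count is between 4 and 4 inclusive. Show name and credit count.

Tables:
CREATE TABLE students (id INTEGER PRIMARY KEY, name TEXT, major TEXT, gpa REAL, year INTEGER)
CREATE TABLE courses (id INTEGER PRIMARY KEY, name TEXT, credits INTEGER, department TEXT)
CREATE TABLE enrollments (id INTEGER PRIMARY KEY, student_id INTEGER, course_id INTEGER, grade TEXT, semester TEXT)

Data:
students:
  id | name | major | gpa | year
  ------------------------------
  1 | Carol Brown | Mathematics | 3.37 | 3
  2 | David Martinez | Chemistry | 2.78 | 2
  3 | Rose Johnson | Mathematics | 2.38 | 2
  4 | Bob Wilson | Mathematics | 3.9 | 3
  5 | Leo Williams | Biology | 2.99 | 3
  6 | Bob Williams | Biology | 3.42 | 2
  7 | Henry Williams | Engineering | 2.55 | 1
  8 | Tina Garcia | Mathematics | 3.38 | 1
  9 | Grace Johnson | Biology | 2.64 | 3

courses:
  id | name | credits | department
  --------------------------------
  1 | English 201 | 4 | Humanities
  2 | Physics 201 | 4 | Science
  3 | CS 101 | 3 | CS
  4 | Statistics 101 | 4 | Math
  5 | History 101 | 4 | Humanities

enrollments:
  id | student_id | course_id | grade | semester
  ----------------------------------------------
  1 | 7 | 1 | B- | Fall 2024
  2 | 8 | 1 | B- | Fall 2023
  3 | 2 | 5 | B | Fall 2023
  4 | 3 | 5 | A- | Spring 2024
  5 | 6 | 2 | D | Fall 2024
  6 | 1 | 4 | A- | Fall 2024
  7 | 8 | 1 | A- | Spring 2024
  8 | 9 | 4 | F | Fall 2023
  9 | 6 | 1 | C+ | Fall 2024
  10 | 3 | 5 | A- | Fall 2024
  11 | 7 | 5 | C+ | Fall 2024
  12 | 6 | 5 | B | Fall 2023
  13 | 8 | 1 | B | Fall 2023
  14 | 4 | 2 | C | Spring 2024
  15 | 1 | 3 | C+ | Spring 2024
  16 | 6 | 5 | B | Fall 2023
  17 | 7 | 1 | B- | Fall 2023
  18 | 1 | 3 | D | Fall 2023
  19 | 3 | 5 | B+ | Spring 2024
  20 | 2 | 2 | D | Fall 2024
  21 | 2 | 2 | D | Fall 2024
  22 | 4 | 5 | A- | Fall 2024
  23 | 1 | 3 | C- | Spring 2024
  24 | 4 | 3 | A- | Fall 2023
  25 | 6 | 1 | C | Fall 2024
SELECT name, credits FROM courses WHERE credits BETWEEN 4 AND 4

Execution result:
name | credits
English 201 | 4
Physics 201 | 4
Statistics 101 | 4
History 101 | 4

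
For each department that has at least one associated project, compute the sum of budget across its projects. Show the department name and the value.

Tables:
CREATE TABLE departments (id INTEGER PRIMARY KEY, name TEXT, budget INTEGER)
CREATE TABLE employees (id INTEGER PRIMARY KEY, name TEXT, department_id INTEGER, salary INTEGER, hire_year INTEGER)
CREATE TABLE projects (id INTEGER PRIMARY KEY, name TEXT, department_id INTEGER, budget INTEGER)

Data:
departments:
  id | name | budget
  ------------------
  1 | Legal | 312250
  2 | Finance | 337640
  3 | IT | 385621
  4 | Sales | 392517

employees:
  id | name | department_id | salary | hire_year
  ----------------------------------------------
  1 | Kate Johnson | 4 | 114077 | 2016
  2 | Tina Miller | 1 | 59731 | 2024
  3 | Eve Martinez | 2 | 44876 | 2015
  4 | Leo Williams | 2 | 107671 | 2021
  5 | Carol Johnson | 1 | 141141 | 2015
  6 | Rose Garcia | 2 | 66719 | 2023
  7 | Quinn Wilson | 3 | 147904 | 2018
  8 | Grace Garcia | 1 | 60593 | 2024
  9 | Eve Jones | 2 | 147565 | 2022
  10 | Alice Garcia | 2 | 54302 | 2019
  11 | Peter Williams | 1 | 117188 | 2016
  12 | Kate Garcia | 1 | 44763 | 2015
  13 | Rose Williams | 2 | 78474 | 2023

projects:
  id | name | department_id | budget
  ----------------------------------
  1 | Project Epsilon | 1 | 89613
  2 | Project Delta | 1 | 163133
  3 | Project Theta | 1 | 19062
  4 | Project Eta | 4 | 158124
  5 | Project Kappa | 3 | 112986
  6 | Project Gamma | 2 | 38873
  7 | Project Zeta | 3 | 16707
SELECT p.name, SUM(c.budget) AS sum_budget FROM projects c JOIN departments p ON c.department_id = p.id GROUP BY p.id, p.name

Execution result:
name | sum_budget
Legal | 271808
Finance | 38873
IT | 129693
Sales | 158124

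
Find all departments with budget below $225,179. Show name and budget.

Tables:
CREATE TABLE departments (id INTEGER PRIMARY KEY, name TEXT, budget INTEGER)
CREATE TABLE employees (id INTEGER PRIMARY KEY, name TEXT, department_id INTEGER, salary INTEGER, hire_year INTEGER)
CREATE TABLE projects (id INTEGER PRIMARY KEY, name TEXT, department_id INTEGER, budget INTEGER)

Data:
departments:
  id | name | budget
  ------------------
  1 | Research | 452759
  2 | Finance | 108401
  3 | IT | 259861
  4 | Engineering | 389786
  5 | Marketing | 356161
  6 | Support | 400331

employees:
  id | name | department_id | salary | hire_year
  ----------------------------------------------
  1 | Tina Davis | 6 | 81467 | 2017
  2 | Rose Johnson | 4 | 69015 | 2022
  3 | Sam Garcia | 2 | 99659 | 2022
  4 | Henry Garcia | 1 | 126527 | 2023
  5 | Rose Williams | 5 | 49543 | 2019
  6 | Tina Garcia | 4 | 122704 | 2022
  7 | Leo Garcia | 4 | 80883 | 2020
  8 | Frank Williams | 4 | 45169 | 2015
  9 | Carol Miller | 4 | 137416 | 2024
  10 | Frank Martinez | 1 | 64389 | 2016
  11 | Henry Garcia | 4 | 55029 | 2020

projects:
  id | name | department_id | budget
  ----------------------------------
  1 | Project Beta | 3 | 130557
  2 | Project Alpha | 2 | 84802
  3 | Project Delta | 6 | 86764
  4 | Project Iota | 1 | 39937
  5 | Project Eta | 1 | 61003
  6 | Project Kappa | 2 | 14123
SELECT name, budget FROM departments WHERE budget < 225179

Execution result:
name | budget
Finance | 108401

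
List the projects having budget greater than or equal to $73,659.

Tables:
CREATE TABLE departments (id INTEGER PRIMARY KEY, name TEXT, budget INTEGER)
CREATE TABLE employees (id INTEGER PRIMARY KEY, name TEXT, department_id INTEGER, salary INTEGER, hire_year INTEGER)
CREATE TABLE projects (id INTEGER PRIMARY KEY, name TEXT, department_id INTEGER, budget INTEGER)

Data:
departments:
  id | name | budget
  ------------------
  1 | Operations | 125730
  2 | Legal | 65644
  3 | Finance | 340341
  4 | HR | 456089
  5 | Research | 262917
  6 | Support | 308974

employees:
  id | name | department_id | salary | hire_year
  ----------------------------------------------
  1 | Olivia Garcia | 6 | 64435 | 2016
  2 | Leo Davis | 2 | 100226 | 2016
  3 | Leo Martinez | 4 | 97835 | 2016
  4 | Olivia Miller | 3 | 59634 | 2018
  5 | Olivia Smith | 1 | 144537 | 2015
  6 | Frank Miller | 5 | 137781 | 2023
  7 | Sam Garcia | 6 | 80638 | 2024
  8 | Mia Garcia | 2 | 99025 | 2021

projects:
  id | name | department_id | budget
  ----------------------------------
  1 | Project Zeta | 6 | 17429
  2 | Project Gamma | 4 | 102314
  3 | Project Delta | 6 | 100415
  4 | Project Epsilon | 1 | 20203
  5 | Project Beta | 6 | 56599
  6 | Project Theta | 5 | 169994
SELECT name, budget FROM projects WHERE budget >= 73659

Execution result:
name | budget
Project Gamma | 102314
Project Delta | 100415
Project Theta | 169994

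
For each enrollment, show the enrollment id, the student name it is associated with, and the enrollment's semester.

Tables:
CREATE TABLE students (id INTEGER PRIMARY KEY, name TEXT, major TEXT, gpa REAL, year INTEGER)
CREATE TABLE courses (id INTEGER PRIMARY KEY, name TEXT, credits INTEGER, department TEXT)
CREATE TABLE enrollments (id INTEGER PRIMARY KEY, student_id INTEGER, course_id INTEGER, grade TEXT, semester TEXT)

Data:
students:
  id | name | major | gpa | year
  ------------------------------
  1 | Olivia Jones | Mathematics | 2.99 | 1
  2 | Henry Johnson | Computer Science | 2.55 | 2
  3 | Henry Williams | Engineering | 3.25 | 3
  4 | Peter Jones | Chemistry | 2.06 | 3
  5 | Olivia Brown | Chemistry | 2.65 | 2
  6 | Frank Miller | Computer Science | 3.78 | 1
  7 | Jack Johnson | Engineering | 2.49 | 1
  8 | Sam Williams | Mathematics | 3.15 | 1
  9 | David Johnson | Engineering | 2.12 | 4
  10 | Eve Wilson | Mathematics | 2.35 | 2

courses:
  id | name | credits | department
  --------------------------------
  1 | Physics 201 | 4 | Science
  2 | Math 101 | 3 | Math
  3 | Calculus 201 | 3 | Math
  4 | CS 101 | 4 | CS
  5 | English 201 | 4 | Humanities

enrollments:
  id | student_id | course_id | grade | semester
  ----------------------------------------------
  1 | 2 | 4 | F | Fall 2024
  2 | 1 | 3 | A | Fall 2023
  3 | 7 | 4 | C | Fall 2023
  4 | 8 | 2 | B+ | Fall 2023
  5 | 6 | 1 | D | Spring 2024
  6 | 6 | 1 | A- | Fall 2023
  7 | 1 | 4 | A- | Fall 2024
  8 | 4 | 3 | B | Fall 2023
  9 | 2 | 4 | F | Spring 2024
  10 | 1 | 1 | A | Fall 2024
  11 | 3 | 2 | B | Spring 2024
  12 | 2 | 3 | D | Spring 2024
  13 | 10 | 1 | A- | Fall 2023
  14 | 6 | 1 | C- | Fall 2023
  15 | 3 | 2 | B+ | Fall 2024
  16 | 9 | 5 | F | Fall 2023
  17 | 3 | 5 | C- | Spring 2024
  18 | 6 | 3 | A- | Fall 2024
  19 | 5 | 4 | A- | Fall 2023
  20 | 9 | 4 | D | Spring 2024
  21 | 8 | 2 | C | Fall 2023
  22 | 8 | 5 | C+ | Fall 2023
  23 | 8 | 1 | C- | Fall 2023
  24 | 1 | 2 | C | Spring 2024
SELECT c.id, p.name AS student, c.semester FROM enrollments c JOIN students p ON c.student_id = p.id

Execution result:
id | student | semester
1 | Henry Johnson | Fall 2024
2 | Olivia Jones | Fall 2023
3 | Jack Johnson | Fall 2023
4 | Sam Williams | Fall 2023
5 | Frank Miller | Spring 2024
6 | Frank Miller | Fall 2023
7 | Olivia Jones | Fall 2024
8 | Peter Jones | Fall 2023
9 | Henry Johnson | Spring 2024
10 | Olivia Jones | Fall 2024
11 | Henry Williams | Spring 2024
12 | Henry Johnson | Spring 2024
13 | Eve Wilson | Fall 2023
14 | Frank Miller | Fall 2023
15 | Henry Williams | Fall 2024
16 | David Johnson | Fall 2023
17 | Henry Williams | Spring 2024
18 | Frank Miller | Fall 2024
19 | Olivia Brown | Fall 2023
20 | David Johnson | Spring 2024
21 | Sam Williams | Fall 2023
22 | Sam Williams | Fall 2023
23 | Sam Williams | Fall 2023
24 | Olivia Jones | Spring 2024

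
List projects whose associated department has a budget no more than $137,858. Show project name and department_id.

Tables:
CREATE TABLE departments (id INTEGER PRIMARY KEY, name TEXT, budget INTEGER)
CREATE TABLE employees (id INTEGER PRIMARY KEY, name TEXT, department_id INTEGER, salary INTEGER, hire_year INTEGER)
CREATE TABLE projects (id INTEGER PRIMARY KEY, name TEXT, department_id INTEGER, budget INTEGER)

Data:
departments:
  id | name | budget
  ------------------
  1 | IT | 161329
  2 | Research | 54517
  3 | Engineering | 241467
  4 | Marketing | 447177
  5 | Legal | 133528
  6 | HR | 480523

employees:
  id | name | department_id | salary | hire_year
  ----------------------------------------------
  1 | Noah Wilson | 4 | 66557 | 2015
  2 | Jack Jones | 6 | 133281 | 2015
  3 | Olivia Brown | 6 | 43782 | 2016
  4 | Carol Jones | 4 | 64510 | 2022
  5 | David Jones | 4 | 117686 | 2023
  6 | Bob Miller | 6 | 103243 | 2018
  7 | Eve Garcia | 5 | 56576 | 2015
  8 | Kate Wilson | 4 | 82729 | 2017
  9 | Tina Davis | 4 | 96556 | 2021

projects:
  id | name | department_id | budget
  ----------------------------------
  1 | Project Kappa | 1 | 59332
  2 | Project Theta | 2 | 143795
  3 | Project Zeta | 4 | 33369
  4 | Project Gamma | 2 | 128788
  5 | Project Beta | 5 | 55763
SELECT name, department_id FROM projects WHERE department_id IN (SELECT id FROM departments WHERE budget <= 137858)

Execution result:
name | department_id
Project Theta | 2
Project Gamma | 2
Project Beta | 5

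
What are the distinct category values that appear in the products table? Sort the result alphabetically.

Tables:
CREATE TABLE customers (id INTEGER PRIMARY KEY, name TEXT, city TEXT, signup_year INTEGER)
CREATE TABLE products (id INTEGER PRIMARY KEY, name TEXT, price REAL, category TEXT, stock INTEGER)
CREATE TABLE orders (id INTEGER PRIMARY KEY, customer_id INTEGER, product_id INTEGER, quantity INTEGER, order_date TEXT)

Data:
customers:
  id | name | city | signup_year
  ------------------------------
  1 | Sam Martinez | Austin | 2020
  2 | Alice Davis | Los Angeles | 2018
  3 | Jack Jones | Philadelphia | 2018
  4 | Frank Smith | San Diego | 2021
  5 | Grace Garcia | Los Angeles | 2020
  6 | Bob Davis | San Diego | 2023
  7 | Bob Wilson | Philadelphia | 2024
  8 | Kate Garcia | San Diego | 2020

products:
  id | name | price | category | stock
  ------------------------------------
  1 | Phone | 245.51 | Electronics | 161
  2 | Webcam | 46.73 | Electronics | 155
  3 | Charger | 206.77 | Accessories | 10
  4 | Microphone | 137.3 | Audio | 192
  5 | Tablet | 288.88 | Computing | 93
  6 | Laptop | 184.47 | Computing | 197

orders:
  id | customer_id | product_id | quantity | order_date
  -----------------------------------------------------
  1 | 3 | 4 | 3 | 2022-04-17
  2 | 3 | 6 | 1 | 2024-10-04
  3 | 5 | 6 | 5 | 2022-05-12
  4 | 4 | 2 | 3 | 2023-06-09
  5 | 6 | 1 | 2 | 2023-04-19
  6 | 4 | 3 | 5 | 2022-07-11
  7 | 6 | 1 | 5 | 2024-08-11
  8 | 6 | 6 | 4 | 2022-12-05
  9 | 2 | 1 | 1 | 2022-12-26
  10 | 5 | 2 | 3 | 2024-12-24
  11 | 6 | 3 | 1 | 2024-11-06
SELECT DISTINCT category FROM products ORDER BY category

Execution result:
category
Accessories
Audio
Computing
Electronics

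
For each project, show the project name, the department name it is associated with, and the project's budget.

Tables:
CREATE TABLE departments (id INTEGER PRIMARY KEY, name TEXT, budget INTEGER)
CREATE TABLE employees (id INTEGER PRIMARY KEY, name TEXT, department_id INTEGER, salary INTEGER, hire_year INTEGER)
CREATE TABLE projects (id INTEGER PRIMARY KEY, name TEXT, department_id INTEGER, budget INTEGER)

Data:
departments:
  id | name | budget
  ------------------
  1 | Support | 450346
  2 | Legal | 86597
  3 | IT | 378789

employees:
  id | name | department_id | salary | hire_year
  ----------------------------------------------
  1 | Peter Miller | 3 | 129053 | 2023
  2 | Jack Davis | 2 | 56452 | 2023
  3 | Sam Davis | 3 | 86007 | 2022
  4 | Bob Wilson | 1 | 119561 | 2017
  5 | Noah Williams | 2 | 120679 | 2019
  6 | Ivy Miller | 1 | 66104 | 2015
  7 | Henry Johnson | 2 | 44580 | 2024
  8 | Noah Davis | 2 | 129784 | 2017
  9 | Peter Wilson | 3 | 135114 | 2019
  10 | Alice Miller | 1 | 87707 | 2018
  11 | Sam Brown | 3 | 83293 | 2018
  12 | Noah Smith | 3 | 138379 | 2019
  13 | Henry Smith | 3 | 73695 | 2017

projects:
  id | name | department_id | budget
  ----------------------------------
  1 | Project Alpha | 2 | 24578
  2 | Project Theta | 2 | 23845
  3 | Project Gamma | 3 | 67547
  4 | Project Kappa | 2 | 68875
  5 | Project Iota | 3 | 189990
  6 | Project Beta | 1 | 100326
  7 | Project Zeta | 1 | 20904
SELECT c.name, p.name AS department, c.budget FROM projects c JOIN departments p ON c.department_id = p.id

Execution result:
name | department | budget
Project Alpha | Legal | 24578
Project Theta | Legal | 23845
Project Gamma | IT | 67547
Project Kappa | Legal | 68875
Project Iota | IT | 189990
Project Beta | Support | 100326
Project Zeta | Support | 20904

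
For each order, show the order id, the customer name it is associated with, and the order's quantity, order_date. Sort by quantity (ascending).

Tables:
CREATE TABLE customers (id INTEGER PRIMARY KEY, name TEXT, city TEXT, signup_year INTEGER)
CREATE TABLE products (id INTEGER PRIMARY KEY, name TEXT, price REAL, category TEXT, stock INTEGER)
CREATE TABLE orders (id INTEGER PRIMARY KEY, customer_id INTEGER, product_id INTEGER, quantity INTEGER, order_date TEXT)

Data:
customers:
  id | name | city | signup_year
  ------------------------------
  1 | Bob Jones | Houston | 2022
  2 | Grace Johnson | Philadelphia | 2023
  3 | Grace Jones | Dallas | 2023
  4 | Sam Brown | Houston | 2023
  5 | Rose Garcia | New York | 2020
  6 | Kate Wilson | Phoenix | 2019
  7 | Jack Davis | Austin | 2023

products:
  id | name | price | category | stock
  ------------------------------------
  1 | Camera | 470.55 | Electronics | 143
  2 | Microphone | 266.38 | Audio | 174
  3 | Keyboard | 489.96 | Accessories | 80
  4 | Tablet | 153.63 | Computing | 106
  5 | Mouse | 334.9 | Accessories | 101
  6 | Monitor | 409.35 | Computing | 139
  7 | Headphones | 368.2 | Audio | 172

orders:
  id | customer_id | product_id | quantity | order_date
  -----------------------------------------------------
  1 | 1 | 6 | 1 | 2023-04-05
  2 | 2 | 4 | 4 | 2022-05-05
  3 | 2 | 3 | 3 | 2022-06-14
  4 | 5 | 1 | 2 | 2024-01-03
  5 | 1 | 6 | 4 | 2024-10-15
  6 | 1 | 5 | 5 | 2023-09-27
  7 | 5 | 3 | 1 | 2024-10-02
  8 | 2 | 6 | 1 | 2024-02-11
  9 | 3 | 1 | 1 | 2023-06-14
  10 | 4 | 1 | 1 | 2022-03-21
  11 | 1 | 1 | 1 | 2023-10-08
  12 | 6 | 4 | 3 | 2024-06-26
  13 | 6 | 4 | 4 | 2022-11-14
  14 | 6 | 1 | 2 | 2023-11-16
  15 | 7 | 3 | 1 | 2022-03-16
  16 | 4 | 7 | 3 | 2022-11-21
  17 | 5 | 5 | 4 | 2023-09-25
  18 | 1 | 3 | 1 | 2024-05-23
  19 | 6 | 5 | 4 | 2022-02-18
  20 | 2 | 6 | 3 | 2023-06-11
SELECT c.id, p.name AS customer, c.quantity, c.order_date FROM orders c JOIN customers p ON c.customer_id = p.id ORDER BY c.quantity ASC

Execution result:
id | customer | quantity | order_date
1 | Bob Jones | 1 | 2023-04-05
7 | Rose Garcia | 1 | 2024-10-02
8 | Grace Johnson | 1 | 2024-02-11
9 | Grace Jones | 1 | 2023-06-14
10 | Sam Brown | 1 | 2022-03-21
11 | Bob Jones | 1 | 2023-10-08
15 | Jack Davis | 1 | 2022-03-16
18 | Bob Jones | 1 | 2024-05-23
4 | Rose Garcia | 2 | 2024-01-03
14 | Kate Wilson | 2 | 2023-11-16
3 | Grace Johnson | 3 | 2022-06-14
12 | Kate Wilson | 3 | 2024-06-26
16 | Sam Brown | 3 | 2022-11-21
20 | Grace Johnson | 3 | 2023-06-11
2 | Grace Johnson | 4 | 2022-05-05
5 | Bob Jones | 4 | 2024-10-15
13 | Kate Wilson | 4 | 2022-11-14
17 | Rose Garcia | 4 | 2023-09-25
19 | Kate Wilson | 4 | 2022-02-18
6 | Bob Jones | 5 | 2023-09-27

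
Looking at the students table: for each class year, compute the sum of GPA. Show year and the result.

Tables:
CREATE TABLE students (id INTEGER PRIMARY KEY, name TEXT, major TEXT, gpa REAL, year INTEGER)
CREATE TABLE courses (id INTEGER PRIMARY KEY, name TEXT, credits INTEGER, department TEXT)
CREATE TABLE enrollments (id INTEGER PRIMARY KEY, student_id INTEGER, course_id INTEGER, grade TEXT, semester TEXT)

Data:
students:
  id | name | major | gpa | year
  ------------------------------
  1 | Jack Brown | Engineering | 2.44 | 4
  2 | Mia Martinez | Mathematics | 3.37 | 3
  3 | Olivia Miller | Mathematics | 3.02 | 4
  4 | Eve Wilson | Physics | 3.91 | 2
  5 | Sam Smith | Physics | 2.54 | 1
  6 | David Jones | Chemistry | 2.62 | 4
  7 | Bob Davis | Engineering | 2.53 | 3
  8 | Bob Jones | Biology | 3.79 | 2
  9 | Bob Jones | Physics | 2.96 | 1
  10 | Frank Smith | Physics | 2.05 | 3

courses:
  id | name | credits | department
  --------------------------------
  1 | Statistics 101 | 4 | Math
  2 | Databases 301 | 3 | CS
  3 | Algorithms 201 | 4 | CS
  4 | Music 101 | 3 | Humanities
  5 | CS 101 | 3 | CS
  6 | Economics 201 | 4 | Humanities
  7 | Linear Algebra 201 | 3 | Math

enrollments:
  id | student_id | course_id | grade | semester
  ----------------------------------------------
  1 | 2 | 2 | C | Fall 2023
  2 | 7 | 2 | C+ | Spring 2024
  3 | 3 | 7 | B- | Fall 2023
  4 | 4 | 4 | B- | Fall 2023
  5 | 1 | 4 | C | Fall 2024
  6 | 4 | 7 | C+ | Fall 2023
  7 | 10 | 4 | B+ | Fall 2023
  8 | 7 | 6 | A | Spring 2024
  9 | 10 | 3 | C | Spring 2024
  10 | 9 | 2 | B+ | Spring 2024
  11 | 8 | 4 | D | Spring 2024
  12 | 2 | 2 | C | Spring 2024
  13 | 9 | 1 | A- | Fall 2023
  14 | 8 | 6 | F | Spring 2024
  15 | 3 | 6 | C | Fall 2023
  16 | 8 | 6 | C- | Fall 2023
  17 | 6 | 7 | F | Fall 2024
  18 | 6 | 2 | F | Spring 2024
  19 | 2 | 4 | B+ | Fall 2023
SELECT year, SUM(gpa) AS sum_gpa FROM students GROUP BY year

Execution result:
year | sum_gpa
1 | 5.50
2 | 7.70
3 | 7.95
4 | 8.08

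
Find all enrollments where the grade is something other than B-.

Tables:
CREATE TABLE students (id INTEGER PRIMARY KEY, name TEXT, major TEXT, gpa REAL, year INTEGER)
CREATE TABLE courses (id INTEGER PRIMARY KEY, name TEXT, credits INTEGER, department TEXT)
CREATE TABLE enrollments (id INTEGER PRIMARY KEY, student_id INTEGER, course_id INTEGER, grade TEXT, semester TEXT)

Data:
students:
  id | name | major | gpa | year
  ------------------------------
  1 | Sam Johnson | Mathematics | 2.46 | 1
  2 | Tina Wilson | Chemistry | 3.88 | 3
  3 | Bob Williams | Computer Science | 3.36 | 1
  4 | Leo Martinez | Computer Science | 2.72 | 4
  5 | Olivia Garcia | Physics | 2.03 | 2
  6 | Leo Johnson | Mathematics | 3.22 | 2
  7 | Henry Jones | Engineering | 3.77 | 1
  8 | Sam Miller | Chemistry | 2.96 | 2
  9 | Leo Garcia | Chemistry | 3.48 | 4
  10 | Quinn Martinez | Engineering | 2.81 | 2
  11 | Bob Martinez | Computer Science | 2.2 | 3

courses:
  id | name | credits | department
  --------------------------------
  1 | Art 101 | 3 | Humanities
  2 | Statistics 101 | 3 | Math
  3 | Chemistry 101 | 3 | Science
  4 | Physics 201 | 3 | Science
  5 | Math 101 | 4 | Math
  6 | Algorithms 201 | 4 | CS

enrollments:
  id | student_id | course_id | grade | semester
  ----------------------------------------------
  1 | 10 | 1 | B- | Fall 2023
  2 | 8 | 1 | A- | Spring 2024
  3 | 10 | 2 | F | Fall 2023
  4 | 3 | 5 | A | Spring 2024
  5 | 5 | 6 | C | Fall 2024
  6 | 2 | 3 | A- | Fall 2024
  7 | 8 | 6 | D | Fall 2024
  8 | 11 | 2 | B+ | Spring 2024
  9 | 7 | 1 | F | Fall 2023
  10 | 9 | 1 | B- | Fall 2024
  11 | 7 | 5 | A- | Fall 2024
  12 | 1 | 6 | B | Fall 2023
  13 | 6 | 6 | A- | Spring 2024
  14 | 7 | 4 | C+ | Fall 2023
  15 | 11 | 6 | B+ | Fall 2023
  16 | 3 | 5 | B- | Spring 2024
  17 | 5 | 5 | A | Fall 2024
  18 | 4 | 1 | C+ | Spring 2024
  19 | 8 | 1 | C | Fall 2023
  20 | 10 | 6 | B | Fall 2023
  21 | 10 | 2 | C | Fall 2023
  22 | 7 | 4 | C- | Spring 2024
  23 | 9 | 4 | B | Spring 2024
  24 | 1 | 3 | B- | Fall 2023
SELECT id, grade FROM enrollments WHERE grade <> 'B-'

Execution result:
id | grade
2 | A-
3 | F
4 | A
5 | C
6 | A-
7 | D
8 | B+
9 | F
11 | A-
12 | B
13 | A-
14 | C+
15 | B+
17 | A
18 | C+
19 | C
20 | B
21 | C
22 | C-
23 | B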